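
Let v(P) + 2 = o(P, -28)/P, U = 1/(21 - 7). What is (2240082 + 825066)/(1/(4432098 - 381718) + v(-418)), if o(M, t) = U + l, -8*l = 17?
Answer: -72652662842316480/47289193243 ≈ -1.5363e+6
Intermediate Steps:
U = 1/14 ≈ 0.071429
l = -17/8 (l = -⅛*17 = -17/8 ≈ -2.1250)
o(M, t) = -115/56 (o(M, t) = 1/14 - 17/8 = -115/56)
v(P) = -2 - 115/(56*P)
(2240082 + 825066)/(1/(4432098 - 381718) + v(-418)) = (2240082 + 825066)/(1/(4432098 - 381718) + (-2 - 115/56/(-418))) = 3065148/(1/4050380 + (-2 - 115/56*(-1/418))) = 3065148/(1/4050380 + (-2 + 115/23408)) = 3065148/(1/4050380 - 46701/23408) = 3065148/(-47289193243/23702823760) = 3065148*(-23702823760/47289193243) = -72652662842316480/47289193243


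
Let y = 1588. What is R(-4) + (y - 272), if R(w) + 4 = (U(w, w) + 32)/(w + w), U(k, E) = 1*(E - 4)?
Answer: 1309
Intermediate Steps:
U(k, E) = -4 + E (U(k, E) = 1*(-4 + E) = -4 + E)
R(w) = -4 + (28 + w)/(2*w) (R(w) = -4 + ((-4 + w) + 32)/(w + w) = -4 + (28 + w)/((2*w)) = -4 + (28 + w)*(1/(2*w)) = -4 + (28 + w)/(2*w))
R(-4) + (y - 272) = (-7/2 + 14/(-4)) + (1588 - 272) = (-7/2 + 14*(-¼)) + 1316 = (-7/2 - 7/2) + 1316 = -7 + 1316 = 1309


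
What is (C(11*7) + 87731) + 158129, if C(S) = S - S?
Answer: 245860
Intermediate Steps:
C(S) = 0
(C(11*7) + 87731) + 158129 = (0 + 87731) + 158129 = 87731 + 158129 = 245860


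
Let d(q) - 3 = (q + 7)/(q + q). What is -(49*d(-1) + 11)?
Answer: -11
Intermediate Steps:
d(q) = 3 + (7 + q)/(2*q) (d(q) = 3 + (q + 7)/(q + q) = 3 + (7 + q)/((2*q)) = 3 + (7 + q)*(1/(2*q)) = 3 + (7 + q)/(2*q))
-(49*d(-1) + 11) = -(49*((7/2)*(1 - 1)/(-1)) + 11) = -(49*((7/2)*(-1)*0) + 11) = -(49*0 + 11) = -(0 + 11) = -1*11 = -11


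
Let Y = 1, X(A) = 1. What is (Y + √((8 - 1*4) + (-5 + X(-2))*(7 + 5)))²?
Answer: -43 + 4*I*√11 ≈ -43.0 + 13.266*I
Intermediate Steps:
(Y + √((8 - 1*4) + (-5 + X(-2))*(7 + 5)))² = (1 + √((8 - 1*4) + (-5 + 1)*(7 + 5)))² = (1 + √((8 - 4) - 4*12))² = (1 + √(4 - 48))² = (1 + √(-44))² = (1 + 2*I*√11)²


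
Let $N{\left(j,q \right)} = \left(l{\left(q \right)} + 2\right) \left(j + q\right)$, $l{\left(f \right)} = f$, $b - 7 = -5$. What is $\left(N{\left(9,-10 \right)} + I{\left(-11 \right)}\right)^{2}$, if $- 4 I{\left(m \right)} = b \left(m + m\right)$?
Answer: $361$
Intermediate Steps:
$b = 2$ ($b = 7 - 5 = 2$)
$N{\left(j,q \right)} = \left(2 + q\right) \left(j + q\right)$ ($N{\left(j,q \right)} = \left(q + 2\right) \left(j + q\right) = \left(2 + q\right) \left(j + q\right)$)
$I{\left(m \right)} = - m$ ($I{\left(m \right)} = - \frac{2 \left(m + m\right)}{4} = - \frac{2 \cdot 2 m}{4} = - \frac{4 m}{4} = - m$)
$\left(N{\left(9,-10 \right)} + I{\left(-11 \right)}\right)^{2} = \left(\left(\left(-10\right)^{2} + 2 \cdot 9 + 2 \left(-10\right) + 9 \left(-10\right)\right) - -11\right)^{2} = \left(\left(100 + 18 - 20 - 90\right) + 11\right)^{2} = \left(8 + 11\right)^{2} = 19^{2} = 361$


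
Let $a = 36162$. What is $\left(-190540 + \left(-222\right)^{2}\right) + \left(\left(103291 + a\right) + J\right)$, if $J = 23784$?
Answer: $21981$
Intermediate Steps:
$\left(-190540 + \left(-222\right)^{2}\right) + \left(\left(103291 + a\right) + J\right) = \left(-190540 + \left(-222\right)^{2}\right) + \left(\left(103291 + 36162\right) + 23784\right) = \left(-190540 + 49284\right) + \left(139453 + 23784\right) = -141256 + 163237 = 21981$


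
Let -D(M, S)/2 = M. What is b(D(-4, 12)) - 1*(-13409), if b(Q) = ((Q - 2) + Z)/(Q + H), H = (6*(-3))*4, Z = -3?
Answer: 858173/64 ≈ 13409.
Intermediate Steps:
D(M, S) = -2*M
H = -72 (H = -18*4 = -72)
b(Q) = (-5 + Q)/(-72 + Q) (b(Q) = ((Q - 2) - 3)/(Q - 72) = ((-2 + Q) - 3)/(-72 + Q) = (-5 + Q)/(-72 + Q))
b(D(-4, 12)) - 1*(-13409) = (-5 - 2*(-4))/(-72 - 2*(-4)) - 1*(-13409) = (-5 + 8)/(-72 + 8) + 13409 = 3/(-64) + 13409 = -1/64*3 + 13409 = -3/64 + 13409 = 858173/64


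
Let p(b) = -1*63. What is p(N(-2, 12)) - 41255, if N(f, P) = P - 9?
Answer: -41318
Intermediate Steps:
N(f, P) = -9 + P
p(b) = -63
p(N(-2, 12)) - 41255 = -63 - 41255 = -41318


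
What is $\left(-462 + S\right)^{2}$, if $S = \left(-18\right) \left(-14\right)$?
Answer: $44100$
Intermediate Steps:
$S = 252$
$\left(-462 + S\right)^{2} = \left(-462 + 252\right)^{2} = \left(-210\right)^{2} = 44100$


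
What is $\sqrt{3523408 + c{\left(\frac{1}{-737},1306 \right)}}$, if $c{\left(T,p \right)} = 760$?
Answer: $2 \sqrt{881042} \approx 1877.3$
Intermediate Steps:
$\sqrt{3523408 + c{\left(\frac{1}{-737},1306 \right)}} = \sqrt{3523408 + 760} = \sqrt{3524168} = 2 \sqrt{881042}$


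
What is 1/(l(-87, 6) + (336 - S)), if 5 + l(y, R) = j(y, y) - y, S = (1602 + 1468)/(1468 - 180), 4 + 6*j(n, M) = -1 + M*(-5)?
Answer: 1932/941431 ≈ 0.0020522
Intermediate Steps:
j(n, M) = -5/6 - 5*M/6 (j(n, M) = -2/3 + (-1 + M*(-5))/6 = -2/3 + (-1 - 5*M)/6 = -2/3 + (-1/6 - 5*M/6) = -5/6 - 5*M/6)
S = 1535/644 (S = 3070/1288 = 3070*(1/1288) = 1535/644 ≈ 2.3835)
l(y, R) = -35/6 - 11*y/6 (l(y, R) = -5 + ((-5/6 - 5*y/6) - y) = -5 + (-5/6 - 11*y/6) = -35/6 - 11*y/6)
1/(l(-87, 6) + (336 - S)) = 1/((-35/6 - 11/6*(-87)) + (336 - 1*1535/644)) = 1/((-35/6 + 319/2) + (336 - 1535/644)) = 1/(461/3 + 214849/644) = 1/(941431/1932) = 1932/941431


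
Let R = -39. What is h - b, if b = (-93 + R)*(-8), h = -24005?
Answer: -25061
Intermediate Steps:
b = 1056 (b = (-93 - 39)*(-8) = -132*(-8) = 1056)
h - b = -24005 - 1*1056 = -24005 - 1056 = -25061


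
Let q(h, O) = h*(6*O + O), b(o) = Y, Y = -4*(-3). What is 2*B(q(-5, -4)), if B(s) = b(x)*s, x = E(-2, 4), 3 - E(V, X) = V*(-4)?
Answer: 3360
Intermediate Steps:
E(V, X) = 3 + 4*V (E(V, X) = 3 - V*(-4) = 3 - (-4)*V = 3 + 4*V)
Y = 12
x = -5 (x = 3 + 4*(-2) = 3 - 8 = -5)
b(o) = 12
q(h, O) = 7*O*h (q(h, O) = h*(7*O) = 7*O*h)
B(s) = 12*s
2*B(q(-5, -4)) = 2*(12*(7*(-4)*(-5))) = 2*(12*140) = 2*1680 = 3360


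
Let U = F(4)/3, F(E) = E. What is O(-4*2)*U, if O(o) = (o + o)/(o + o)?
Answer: 4/3 ≈ 1.3333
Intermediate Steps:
O(o) = 1 (O(o) = (2*o)/((2*o)) = (2*o)*(1/(2*o)) = 1)
U = 4/3 ≈ 1.3333
O(-4*2)*U = 1*(4/3) = 4/3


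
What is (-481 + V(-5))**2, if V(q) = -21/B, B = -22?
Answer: 111534721/484 ≈ 2.3044e+5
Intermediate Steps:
V(q) = 21/22 (V(q) = -21/(-22) = -21*(-1/22) = 21/22)
(-481 + V(-5))**2 = (-481 + 21/22)**2 = (-10561/22)**2 = 111534721/484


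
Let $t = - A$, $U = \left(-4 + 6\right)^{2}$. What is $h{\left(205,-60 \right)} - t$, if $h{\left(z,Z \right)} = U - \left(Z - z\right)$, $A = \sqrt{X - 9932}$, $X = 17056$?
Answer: $269 + 2 \sqrt{1781} \approx 353.4$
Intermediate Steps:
$U = 4$ ($U = 2^{2} = 4$)
$A = 2 \sqrt{1781}$ ($A = \sqrt{17056 - 9932} = \sqrt{7124} = 2 \sqrt{1781} \approx 84.404$)
$t = - 2 \sqrt{1781} \approx -84.404$
$h{\left(z,Z \right)} = 4 + z - Z$ ($h{\left(z,Z \right)} = 4 - \left(Z - z\right) = 4 + z - Z$)
$h{\left(205,-60 \right)} - t = \left(4 + 205 - -60\right) - - 2 \sqrt{1781} = \left(4 + 205 + 60\right) + 2 \sqrt{1781} = 269 + 2 \sqrt{1781}$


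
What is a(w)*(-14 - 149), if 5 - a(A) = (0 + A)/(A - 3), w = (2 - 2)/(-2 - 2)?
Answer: -815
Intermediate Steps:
w = 0 (w = 0/(-4) = 0*(-¼) = 0)
a(A) = 5 - A/(-3 + A) (a(A) = 5 - (0 + A)/(A - 3) = 5 - A/(-3 + A))
a(w)*(-14 - 149) = ((-15 + 4*0)/(-3 + 0))*(-14 - 149) = ((-15 + 0)/(-3))*(-163) = -⅓*(-15)*(-163) = 5*(-163) = -815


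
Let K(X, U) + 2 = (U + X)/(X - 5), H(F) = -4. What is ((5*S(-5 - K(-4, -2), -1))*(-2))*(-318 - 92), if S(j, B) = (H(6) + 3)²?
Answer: 4100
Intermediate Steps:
K(X, U) = -2 + (U + X)/(-5 + X) (K(X, U) = -2 + (U + X)/(X - 5) = -2 + (U + X)/(-5 + X))
S(j, B) = 1 (S(j, B) = (-4 + 3)² = (-1)² = 1)
((5*S(-5 - K(-4, -2), -1))*(-2))*(-318 - 92) = ((5*1)*(-2))*(-318 - 92) = (5*(-2))*(-410) = -10*(-410) = 4100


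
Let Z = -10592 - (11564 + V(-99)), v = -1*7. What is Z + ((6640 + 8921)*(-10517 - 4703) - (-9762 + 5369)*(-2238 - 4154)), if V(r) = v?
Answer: -264940625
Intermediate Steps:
v = -7
V(r) = -7
Z = -22149 (Z = -10592 - (11564 - 7) = -10592 - 1*11557 = -10592 - 11557 = -22149)
Z + ((6640 + 8921)*(-10517 - 4703) - (-9762 + 5369)*(-2238 - 4154)) = -22149 + ((6640 + 8921)*(-10517 - 4703) - (-9762 + 5369)*(-2238 - 4154)) = -22149 + (15561*(-15220) - (-4393)*(-6392)) = -22149 + (-236838420 - 1*28080056) = -22149 + (-236838420 - 28080056) = -22149 - 264918476 = -264940625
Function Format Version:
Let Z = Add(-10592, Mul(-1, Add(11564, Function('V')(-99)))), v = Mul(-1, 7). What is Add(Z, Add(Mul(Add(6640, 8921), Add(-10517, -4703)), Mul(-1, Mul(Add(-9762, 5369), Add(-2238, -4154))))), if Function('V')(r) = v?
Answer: -264940625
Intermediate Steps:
v = -7
Function('V')(r) = -7
Z = -22149 (Z = Add(-10592, Mul(-1, Add(11564, -7))) = Add(-10592, Mul(-1, 11557)) = Add(-10592, -11557) = -22149)
Add(Z, Add(Mul(Add(6640, 8921), Add(-10517, -4703)), Mul(-1, Mul(Add(-9762, 5369), Add(-2238, -4154))))) = Add(-22149, Add(Mul(Add(6640, 8921), Add(-10517, -4703)), Mul(-1, Mul(Add(-9762, 5369), Add(-2238, -4154))))) = Add(-22149, Add(Mul(15561, -15220), Mul(-1, Mul(-4393, -6392)))) = Add(-22149, Add(-236838420, Mul(-1, 28080056))) = Add(-22149, Add(-236838420, -28080056)) = Add(-22149, -264918476) = -264940625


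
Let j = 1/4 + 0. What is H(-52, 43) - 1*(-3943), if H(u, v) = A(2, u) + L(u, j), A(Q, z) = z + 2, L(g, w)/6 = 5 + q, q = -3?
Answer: 3905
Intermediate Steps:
j = ¼ (j = ¼ + 0 = ¼ ≈ 0.25000)
L(g, w) = 12 (L(g, w) = 6*(5 - 3) = 6*2 = 12)
A(Q, z) = 2 + z
H(u, v) = 14 + u (H(u, v) = (2 + u) + 12 = 14 + u)
H(-52, 43) - 1*(-3943) = (14 - 52) - 1*(-3943) = -38 + 3943 = 3905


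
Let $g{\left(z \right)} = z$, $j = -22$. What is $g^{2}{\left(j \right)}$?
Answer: $484$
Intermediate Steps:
$g^{2}{\left(j \right)} = \left(-22\right)^{2} = 484$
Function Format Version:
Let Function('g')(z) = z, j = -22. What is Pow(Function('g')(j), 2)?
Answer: 484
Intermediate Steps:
Pow(Function('g')(j), 2) = Pow(-22, 2) = 484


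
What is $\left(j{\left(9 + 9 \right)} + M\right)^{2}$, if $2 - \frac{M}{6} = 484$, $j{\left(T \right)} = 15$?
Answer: $8277129$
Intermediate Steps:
$M = -2892$ ($M = 12 - 2904 = -2892$)
$\left(j{\left(9 + 9 \right)} + M\right)^{2} = \left(15 - 2892\right)^{2} = \left(-2877\right)^{2} = 8277129$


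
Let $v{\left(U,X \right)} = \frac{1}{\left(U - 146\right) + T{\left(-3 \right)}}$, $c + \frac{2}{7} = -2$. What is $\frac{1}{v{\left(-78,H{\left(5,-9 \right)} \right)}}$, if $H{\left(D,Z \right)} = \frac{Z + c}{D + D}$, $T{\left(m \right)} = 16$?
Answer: $-208$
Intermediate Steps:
$c = - \frac{16}{7}$ ($c = - \frac{2}{7} - 2 = - \frac{16}{7} \approx -2.2857$)
$H{\left(D,Z \right)} = \frac{- \frac{16}{7} + Z}{2 D}$ ($H{\left(D,Z \right)} = \frac{Z - \frac{16}{7}}{D + D} = \frac{- \frac{16}{7} + Z}{2 D}$)
$v{\left(U,X \right)} = \frac{1}{-130 + U}$ ($v{\left(U,X \right)} = \frac{1}{\left(U - 146\right) + 16} = \frac{1}{\left(-146 + U\right) + 16} = \frac{1}{-130 + U}$)
$\frac{1}{v{\left(-78,H{\left(5,-9 \right)} \right)}} = \frac{1}{\frac{1}{-130 - 78}} = \frac{1}{\frac{1}{-208}} = \frac{1}{- \frac{1}{208}} = -208$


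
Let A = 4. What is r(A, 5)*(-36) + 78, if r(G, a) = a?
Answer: -102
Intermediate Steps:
r(A, 5)*(-36) + 78 = 5*(-36) + 78 = -180 + 78 = -102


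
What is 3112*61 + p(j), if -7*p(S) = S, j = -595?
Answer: 189917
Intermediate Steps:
p(S) = -S/7
3112*61 + p(j) = 3112*61 - ⅐*(-595) = 189832 + 85 = 189917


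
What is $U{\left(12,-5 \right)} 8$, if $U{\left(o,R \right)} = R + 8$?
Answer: $24$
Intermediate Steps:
$U{\left(o,R \right)} = 8 + R$
$U{\left(12,-5 \right)} 8 = \left(8 - 5\right) 8 = 3 \cdot 8 = 24$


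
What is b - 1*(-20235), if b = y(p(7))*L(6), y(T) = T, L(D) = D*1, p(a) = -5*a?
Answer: 20025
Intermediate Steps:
L(D) = D
b = -210 (b = -5*7*6 = -35*6 = -210)
b - 1*(-20235) = -210 - 1*(-20235) = -210 + 20235 = 20025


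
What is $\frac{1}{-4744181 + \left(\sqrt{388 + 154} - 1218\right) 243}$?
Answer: $- \frac{5040155}{25403130419467} - \frac{243 \sqrt{542}}{25403130419467} \approx -1.9863 \cdot 10^{-7}$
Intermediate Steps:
$\frac{1}{-4744181 + \left(\sqrt{388 + 154} - 1218\right) 243} = \frac{1}{-4744181 + \left(\sqrt{542} - 1218\right) 243} = \frac{1}{-4744181 + \left(-1218 + \sqrt{542}\right) 243} = \frac{1}{-4744181 - \left(295974 - 243 \sqrt{542}\right)} = \frac{1}{-5040155 + 243 \sqrt{542}}$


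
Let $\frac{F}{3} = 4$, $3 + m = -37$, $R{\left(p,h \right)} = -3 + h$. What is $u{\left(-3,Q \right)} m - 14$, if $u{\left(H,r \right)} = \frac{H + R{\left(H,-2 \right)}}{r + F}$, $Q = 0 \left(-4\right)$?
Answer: $\frac{38}{3} \approx 12.667$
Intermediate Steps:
$m = -40$ ($m = -3 - 37 = -40$)
$F = 12$ ($F = 3 \cdot 4 = 12$)
$Q = 0$
$u{\left(H,r \right)} = \frac{-5 + H}{12 + r}$ ($u{\left(H,r \right)} = \frac{H - 5}{r + 12} = \frac{H - 5}{12 + r} = \frac{-5 + H}{12 + r}$)
$u{\left(-3,Q \right)} m - 14 = \frac{-5 - 3}{12 + 0} \left(-40\right) - 14 = \frac{1}{12} \left(-8\right) \left(-40\right) - 14 = \left(- \frac{2}{3}\right) \left(-40\right) - 14 = \frac{80}{3} - 14 = \frac{38}{3}$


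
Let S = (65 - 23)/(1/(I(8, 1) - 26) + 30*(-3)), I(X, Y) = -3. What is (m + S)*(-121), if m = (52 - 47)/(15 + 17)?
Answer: 448063/11936 ≈ 37.539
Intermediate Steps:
m = 5/32 ≈ 0.15625
S = -174/373 (S = (65 - 23)/(1/(-3 - 26) + 30*(-3)) = 42/(1/(-29) - 90) = 42/(-1/29 - 90) = 42/(-2611/29) = 42*(-29/2611) = -174/373 ≈ -0.46649)
(m + S)*(-121) = (5/32 - 174/373)*(-121) = -3703/11936*(-121) = 448063/11936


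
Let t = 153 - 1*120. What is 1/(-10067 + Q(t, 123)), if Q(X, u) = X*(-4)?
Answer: -1/10199 ≈ -9.8049e-5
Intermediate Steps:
t = 33 (t = 153 - 120 = 33)
Q(X, u) = -4*X
1/(-10067 + Q(t, 123)) = 1/(-10067 - 4*33) = 1/(-10067 - 132) = 1/(-10199) = -1/10199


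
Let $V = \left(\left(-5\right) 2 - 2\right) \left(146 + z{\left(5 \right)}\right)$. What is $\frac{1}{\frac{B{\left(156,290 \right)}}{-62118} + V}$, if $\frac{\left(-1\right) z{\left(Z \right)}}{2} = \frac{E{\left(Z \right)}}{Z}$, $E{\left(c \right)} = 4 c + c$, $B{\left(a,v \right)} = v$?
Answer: $- \frac{1071}{1747877} \approx -0.00061274$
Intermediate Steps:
$E{\left(c \right)} = 5 c$
$z{\left(Z \right)} = -10$ ($z{\left(Z \right)} = - 2 \frac{5 Z}{Z} = \left(-2\right) 5 = -10$)
$V = -1632$ ($V = \left(\left(-5\right) 2 - 2\right) \left(146 - 10\right) = \left(-10 - 2\right) 136 = \left(-12\right) 136 = -1632$)
$\frac{1}{\frac{B{\left(156,290 \right)}}{-62118} + V} = \frac{1}{\frac{290}{-62118} - 1632} = \frac{1}{290 \left(- \frac{1}{62118}\right) - 1632} = \frac{1}{- \frac{5}{1071} - 1632} = \frac{1}{- \frac{1747877}{1071}} = - \frac{1071}{1747877}$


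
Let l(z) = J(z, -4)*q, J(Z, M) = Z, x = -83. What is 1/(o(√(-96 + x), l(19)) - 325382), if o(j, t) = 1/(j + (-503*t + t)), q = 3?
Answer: -266410148672464/86685067004654161797 + I*√179/86685067004654161797 ≈ -3.0733e-6 + 1.5434e-19*I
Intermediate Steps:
l(z) = 3*z (l(z) = z*3 = 3*z)
o(j, t) = 1/(j - 502*t)
1/(o(√(-96 + x), l(19)) - 325382) = 1/(1/(√(-96 - 83) - 1506*19) - 325382) = 1/(1/(√(-179) - 502*57) - 325382) = 1/(1/(I*√179 - 28614) - 325382) = 1/(1/(-28614 + I*√179) - 325382) = 1/(-325382 + 1/(-28614 + I*√179))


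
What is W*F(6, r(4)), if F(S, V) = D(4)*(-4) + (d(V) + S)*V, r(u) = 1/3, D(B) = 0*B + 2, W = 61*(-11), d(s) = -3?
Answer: 4697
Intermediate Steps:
W = -671
D(B) = 2 (D(B) = 0 + 2 = 2)
r(u) = ⅓
F(S, V) = -8 + V*(-3 + S) (F(S, V) = 2*(-4) + (-3 + S)*V = -8 + V*(-3 + S))
W*F(6, r(4)) = -671*(-8 - 3*⅓ + 6*(⅓)) = -671*(-8 - 1 + 2) = -671*(-7) = 4697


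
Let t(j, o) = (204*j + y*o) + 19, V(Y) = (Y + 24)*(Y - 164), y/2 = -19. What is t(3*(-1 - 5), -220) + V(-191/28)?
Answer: 1389665/784 ≈ 1772.5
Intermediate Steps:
y = -38 (y = 2*(-19) = -38)
V(Y) = (-164 + Y)*(24 + Y) (V(Y) = (24 + Y)*(-164 + Y) = (-164 + Y)*(24 + Y))
t(j, o) = 19 - 38*o + 204*j (t(j, o) = (204*j - 38*o) + 19 = (-38*o + 204*j) + 19 = 19 - 38*o + 204*j)
t(3*(-1 - 5), -220) + V(-191/28) = (19 - 38*(-220) + 204*(3*(-1 - 5))) + (-3936 + (-191/28)**2 - (-26740)/28) = (19 + 8360 + 204*(3*(-6))) + (-3936 + (-191*1/28)**2 - (-26740)/28) = (19 + 8360 + 204*(-18)) + (-3936 + (-191/28)**2 - 140*(-191/28)) = (19 + 8360 - 3672) + (-3936 + 36481/784 + 955) = 4707 - 2300623/784 = 1389665/784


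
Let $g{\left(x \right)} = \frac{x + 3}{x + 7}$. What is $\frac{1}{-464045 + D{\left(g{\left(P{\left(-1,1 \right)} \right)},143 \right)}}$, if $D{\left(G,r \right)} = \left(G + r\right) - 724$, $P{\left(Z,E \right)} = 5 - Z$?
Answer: $- \frac{13}{6040129} \approx -2.1523 \cdot 10^{-6}$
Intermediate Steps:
$g{\left(x \right)} = \frac{3 + x}{7 + x}$
$D{\left(G,r \right)} = -724 + G + r$
$\frac{1}{-464045 + D{\left(g{\left(P{\left(-1,1 \right)} \right)},143 \right)}} = \frac{1}{-464045 + \left(-724 + \frac{3 + \left(5 - -1\right)}{7 + \left(5 - -1\right)} + 143\right)} = \frac{1}{-464045 + \left(-724 + \frac{3 + \left(5 + 1\right)}{7 + \left(5 + 1\right)} + 143\right)} = \frac{1}{-464045 + \left(-724 + \frac{3 + 6}{7 + 6} + 143\right)} = \frac{1}{-464045 + \left(-724 + \frac{1}{13} \cdot 9 + 143\right)} = \frac{1}{-464045 + \left(-724 + \frac{9}{13} + 143\right)} = \frac{1}{-464045 - \frac{7544}{13}} = \frac{1}{- \frac{6040129}{13}} = - \frac{13}{6040129}$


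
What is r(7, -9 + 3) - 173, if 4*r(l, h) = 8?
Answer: -171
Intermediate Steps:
r(l, h) = 2 (r(l, h) = (¼)*8 = 2)
r(7, -9 + 3) - 173 = 2 - 173 = -171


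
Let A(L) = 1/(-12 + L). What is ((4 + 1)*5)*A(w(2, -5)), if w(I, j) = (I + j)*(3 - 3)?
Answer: -25/12 ≈ -2.0833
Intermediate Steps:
w(I, j) = 0 (w(I, j) = (I + j)*0 = 0)
((4 + 1)*5)*A(w(2, -5)) = ((4 + 1)*5)/(-12 + 0) = (5*5)/(-12) = 25*(-1/12) = -25/12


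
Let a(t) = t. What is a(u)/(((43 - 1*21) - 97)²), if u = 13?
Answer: 13/5625 ≈ 0.0023111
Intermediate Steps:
a(u)/(((43 - 1*21) - 97)²) = 13/(((43 - 1*21) - 97)²) = 13/(((43 - 21) - 97)²) = 13/((22 - 97)²) = 13/((-75)²) = 13/5625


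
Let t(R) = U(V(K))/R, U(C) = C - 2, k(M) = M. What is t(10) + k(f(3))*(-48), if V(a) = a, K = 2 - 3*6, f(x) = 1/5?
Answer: -57/5 ≈ -11.400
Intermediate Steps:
f(x) = ⅕
K = -16 (K = 2 - 18 = -16)
U(C) = -2 + C
t(R) = -18/R (t(R) = (-2 - 16)/R = -18/R)
t(10) + k(f(3))*(-48) = -18/10 + (⅕)*(-48) = -18*⅒ - 48/5 = -9/5 - 48/5 = -57/5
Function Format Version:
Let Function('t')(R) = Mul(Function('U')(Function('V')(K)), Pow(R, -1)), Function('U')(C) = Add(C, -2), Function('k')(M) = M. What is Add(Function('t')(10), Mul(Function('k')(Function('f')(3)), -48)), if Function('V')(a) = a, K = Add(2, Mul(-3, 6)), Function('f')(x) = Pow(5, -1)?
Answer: Rational(-57, 5) ≈ -11.400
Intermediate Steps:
Function('f')(x) = Rational(1, 5)
K = -16 (K = Add(2, -18) = -16)
Function('U')(C) = Add(-2, C)
Function('t')(R) = Mul(-18, Pow(R, -1)) (Function('t')(R) = Mul(Add(-2, -16), Pow(R, -1)) = Mul(-18, Pow(R, -1)))
Add(Function('t')(10), Mul(Function('k')(Function('f')(3)), -48)) = Add(Mul(-18, Pow(10, -1)), Mul(Rational(1, 5), -48)) = Add(Mul(-18, Rational(1, 10)), Rational(-48, 5)) = Add(Rational(-9, 5), Rational(-48, 5)) = Rational(-57, 5)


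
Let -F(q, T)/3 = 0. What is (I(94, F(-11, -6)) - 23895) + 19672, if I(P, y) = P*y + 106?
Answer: -4117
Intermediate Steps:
F(q, T) = 0 (F(q, T) = -3*0 = 0)
I(P, y) = 106 + P*y
(I(94, F(-11, -6)) - 23895) + 19672 = ((106 + 94*0) - 23895) + 19672 = ((106 + 0) - 23895) + 19672 = (106 - 23895) + 19672 = -23789 + 19672 = -4117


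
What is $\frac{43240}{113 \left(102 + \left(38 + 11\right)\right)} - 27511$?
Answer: $- \frac{469376953}{17063} \approx -27508.0$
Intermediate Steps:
$\frac{43240}{113 \left(102 + \left(38 + 11\right)\right)} - 27511 = \frac{43240}{113 \left(102 + 49\right)} - 27511 = \frac{43240}{113 \cdot 151} - 27511 = \frac{43240}{17063} - 27511 = - \frac{469376953}{17063}$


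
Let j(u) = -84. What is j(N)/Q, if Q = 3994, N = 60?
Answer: -42/1997 ≈ -0.021032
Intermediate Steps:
j(N)/Q = -84/3994 = -84*1/3994 = -42/1997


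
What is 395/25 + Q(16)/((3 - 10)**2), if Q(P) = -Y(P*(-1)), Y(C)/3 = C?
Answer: 4111/245 ≈ 16.780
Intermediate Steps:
Y(C) = 3*C
Q(P) = 3*P (Q(P) = -3*P*(-1) = -3*(-P) = -(-3)*P = 3*P)
395/25 + Q(16)/((3 - 10)**2) = 395/25 + (3*16)/((3 - 10)**2) = 395*(1/25) + 48/((-7)**2) = 79/5 + 48/49 = 4111/245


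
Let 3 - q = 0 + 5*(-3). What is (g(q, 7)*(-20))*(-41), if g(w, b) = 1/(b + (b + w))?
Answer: 205/8 ≈ 25.625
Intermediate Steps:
q = 18 (q = 3 - (0 + 5*(-3)) = 3 - (0 - 15) = 3 - 1*(-15) = 3 + 15 = 18)
g(w, b) = 1/(w + 2*b)
(g(q, 7)*(-20))*(-41) = (-20/(18 + 2*7))*(-41) = (-20/(18 + 14))*(-41) = (-20/32)*(-41) = ((1/32)*(-20))*(-41) = -5/8*(-41) = 205/8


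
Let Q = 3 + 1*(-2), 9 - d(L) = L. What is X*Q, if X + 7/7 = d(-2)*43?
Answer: 472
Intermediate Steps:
d(L) = 9 - L
X = 472 (X = -1 + (9 - 1*(-2))*43 = -1 + (9 + 2)*43 = -1 + 11*43 = -1 + 473 = 472)
Q = 1 (Q = 3 - 2 = 1)
X*Q = 472*1 = 472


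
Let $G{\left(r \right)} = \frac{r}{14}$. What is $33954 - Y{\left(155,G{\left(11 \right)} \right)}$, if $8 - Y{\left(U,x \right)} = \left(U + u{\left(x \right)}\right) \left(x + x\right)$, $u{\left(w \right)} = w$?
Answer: $\frac{3350699}{98} \approx 34191.0$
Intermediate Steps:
$G{\left(r \right)} = \frac{r}{14}$ ($G{\left(r \right)} = r \frac{1}{14} = \frac{r}{14}$)
$Y{\left(U,x \right)} = 8 - 2 x \left(U + x\right)$ ($Y{\left(U,x \right)} = 8 - \left(U + x\right) \left(x + x\right) = 8 - \left(U + x\right) 2 x = 8 - 2 x \left(U + x\right)$)
$33954 - Y{\left(155,G{\left(11 \right)} \right)} = 33954 - \left(8 - 2 \left(\frac{1}{14} \cdot 11\right)^{2} - 310 \cdot \frac{1}{14} \cdot 11\right) = 33954 - \left(8 - 2 \left(\frac{11}{14}\right)^{2} - 310 \cdot \frac{11}{14}\right) = 33954 - \left(8 - \frac{121}{98} - \frac{1705}{7}\right) = 33954 - - \frac{23207}{98} = 33954 + \frac{23207}{98} = \frac{3350699}{98}$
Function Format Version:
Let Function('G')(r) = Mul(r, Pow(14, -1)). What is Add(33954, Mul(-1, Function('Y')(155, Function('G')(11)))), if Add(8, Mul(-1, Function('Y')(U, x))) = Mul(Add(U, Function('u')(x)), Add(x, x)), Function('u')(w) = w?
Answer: Rational(3350699, 98) ≈ 34191.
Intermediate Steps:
Function('G')(r) = Mul(Rational(1, 14), r) (Function('G')(r) = Mul(r, Rational(1, 14)) = Mul(Rational(1, 14), r))
Function('Y')(U, x) = Add(8, Mul(-2, x, Add(U, x))) (Function('Y')(U, x) = Add(8, Mul(-1, Mul(Add(U, x), Add(x, x)))) = Add(8, Mul(-1, Mul(Add(U, x), Mul(2, x)))) = Add(8, Mul(-1, Mul(2, x, Add(U, x)))) = Add(8, Mul(-2, x, Add(U, x))))
Add(33954, Mul(-1, Function('Y')(155, Function('G')(11)))) = Add(33954, Mul(-1, Add(8, Mul(-2, Pow(Mul(Rational(1, 14), 11), 2)), Mul(-2, 155, Mul(Rational(1, 14), 11))))) = Add(33954, Mul(-1, Add(8, Mul(-2, Pow(Rational(11, 14), 2)), Mul(-2, 155, Rational(11, 14))))) = Add(33954, Mul(-1, Add(8, Mul(-2, Rational(121, 196)), Rational(-1705, 7)))) = Add(33954, Mul(-1, Add(8, Rational(-121, 98), Rational(-1705, 7)))) = Add(33954, Mul(-1, Rational(-23207, 98))) = Add(33954, Rational(23207, 98)) = Rational(3350699, 98)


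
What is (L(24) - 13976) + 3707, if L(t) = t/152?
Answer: -195108/19 ≈ -10269.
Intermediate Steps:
L(t) = t/152 (L(t) = t*(1/152) = t/152)
(L(24) - 13976) + 3707 = ((1/152)*24 - 13976) + 3707 = (3/19 - 13976) + 3707 = -265541/19 + 3707 = -195108/19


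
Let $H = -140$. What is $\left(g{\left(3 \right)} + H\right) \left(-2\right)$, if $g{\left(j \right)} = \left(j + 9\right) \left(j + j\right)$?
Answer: $136$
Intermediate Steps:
$g{\left(j \right)} = 2 j \left(9 + j\right)$ ($g{\left(j \right)} = \left(9 + j\right) 2 j = 2 j \left(9 + j\right)$)
$\left(g{\left(3 \right)} + H\right) \left(-2\right) = \left(2 \cdot 3 \left(9 + 3\right) - 140\right) \left(-2\right) = \left(2 \cdot 3 \cdot 12 - 140\right) \left(-2\right) = \left(72 - 140\right) \left(-2\right) = \left(-68\right) \left(-2\right) = 136$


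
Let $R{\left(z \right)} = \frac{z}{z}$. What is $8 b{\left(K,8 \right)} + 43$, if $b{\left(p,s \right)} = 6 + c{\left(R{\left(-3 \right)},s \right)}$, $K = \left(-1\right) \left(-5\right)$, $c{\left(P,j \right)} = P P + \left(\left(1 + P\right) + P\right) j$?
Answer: $291$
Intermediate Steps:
$R{\left(z \right)} = 1$
$c{\left(P,j \right)} = P^{2} + j \left(1 + 2 P\right)$ ($c{\left(P,j \right)} = P^{2} + \left(1 + 2 P\right) j = P^{2} + j \left(1 + 2 P\right)$)
$K = 5$
$b{\left(p,s \right)} = 7 + 3 s$ ($b{\left(p,s \right)} = 6 + \left(s + 1^{2} + 2 \cdot 1 s\right) = 6 + \left(s + 1 + 2 s\right) = 6 + \left(1 + 3 s\right) = 7 + 3 s$)
$8 b{\left(K,8 \right)} + 43 = 8 \left(7 + 3 \cdot 8\right) + 43 = 8 \left(7 + 24\right) + 43 = 8 \cdot 31 + 43 = 248 + 43 = 291$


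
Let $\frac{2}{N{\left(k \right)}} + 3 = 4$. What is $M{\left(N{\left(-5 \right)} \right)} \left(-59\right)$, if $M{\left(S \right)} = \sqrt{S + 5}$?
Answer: $- 59 \sqrt{7} \approx -156.1$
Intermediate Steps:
$N{\left(k \right)} = 2$ ($N{\left(k \right)} = \frac{2}{-3 + 4} = \frac{2}{1} = 2 \cdot 1 = 2$)
$M{\left(S \right)} = \sqrt{5 + S}$
$M{\left(N{\left(-5 \right)} \right)} \left(-59\right) = \sqrt{5 + 2} \left(-59\right) = \sqrt{7} \left(-59\right) = - 59 \sqrt{7}$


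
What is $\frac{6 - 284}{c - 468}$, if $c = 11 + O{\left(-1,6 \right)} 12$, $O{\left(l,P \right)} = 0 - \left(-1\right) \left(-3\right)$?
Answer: $\frac{278}{493} \approx 0.56389$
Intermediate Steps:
$O{\left(l,P \right)} = -3$ ($O{\left(l,P \right)} = 0 - 3 = -3$)
$c = -25$ ($c = 11 - 36 = -25$)
$\frac{6 - 284}{c - 468} = \frac{6 - 284}{-25 - 468} = - \frac{278}{-493} = \left(-278\right) \left(- \frac{1}{493}\right) = \frac{278}{493}$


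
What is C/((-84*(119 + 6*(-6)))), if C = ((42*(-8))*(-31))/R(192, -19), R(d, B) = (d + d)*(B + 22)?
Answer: -31/23904 ≈ -0.0012969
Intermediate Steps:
R(d, B) = 2*d*(22 + B) (R(d, B) = (2*d)*(22 + B) = 2*d*(22 + B))
C = 217/24 (C = ((42*(-8))*(-31))/((2*192*(22 - 19))) = (-336*(-31))/((2*192*3)) = 10416/1152 = 10416*(1/1152) = 217/24 ≈ 9.0417)
C/((-84*(119 + 6*(-6)))) = 217/(24*((-84*(119 + 6*(-6))))) = 217/(24*((-84*(119 - 36)))) = 217/(24*((-84*83))) = (217/24)/(-6972) = (217/24)*(-1/6972) = -31/23904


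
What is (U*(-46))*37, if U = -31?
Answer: 52762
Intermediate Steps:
(U*(-46))*37 = -31*(-46)*37 = 1426*37 = 52762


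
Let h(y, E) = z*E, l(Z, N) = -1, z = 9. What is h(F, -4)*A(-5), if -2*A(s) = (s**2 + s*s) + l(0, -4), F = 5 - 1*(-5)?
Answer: 882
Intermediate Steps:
F = 10 (F = 5 + 5 = 10)
h(y, E) = 9*E
A(s) = 1/2 - s**2 (A(s) = -((s**2 + s*s) - 1)/2 = -((s**2 + s**2) - 1)/2 = -(2*s**2 - 1)/2 = -(-1 + 2*s**2)/2 = 1/2 - s**2)
h(F, -4)*A(-5) = (9*(-4))*(1/2 - 1*(-5)**2) = -36*(1/2 - 1*25) = -36*(1/2 - 25) = -36*(-49/2) = 882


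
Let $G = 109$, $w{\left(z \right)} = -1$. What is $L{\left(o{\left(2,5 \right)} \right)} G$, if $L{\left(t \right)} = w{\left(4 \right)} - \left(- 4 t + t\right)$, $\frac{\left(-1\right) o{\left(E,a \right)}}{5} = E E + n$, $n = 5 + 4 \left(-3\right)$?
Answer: $4796$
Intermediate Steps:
$n = -7$ ($n = 5 - 12 = -7$)
$o{\left(E,a \right)} = 35 - 5 E^{2}$ ($o{\left(E,a \right)} = - 5 \left(E E - 7\right) = - 5 \left(E^{2} - 7\right) = - 5 \left(-7 + E^{2}\right) = 35 - 5 E^{2}$)
$L{\left(t \right)} = -1 + 3 t$ ($L{\left(t \right)} = -1 - \left(- 4 t + t\right) = -1 - - 3 t = -1 + 3 t$)
$L{\left(o{\left(2,5 \right)} \right)} G = \left(-1 + 3 \left(35 - 5 \cdot 2^{2}\right)\right) 109 = \left(-1 + 3 \left(35 - 20\right)\right) 109 = \left(-1 + 3 \cdot 15\right) 109 = \left(-1 + 45\right) 109 = 44 \cdot 109 = 4796$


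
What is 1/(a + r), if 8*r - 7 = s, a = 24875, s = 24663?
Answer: 4/111835 ≈ 3.5767e-5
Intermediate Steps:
r = 12335/4 (r = 7/8 + (1/8)*24663 = 7/8 + 24663/8 = 12335/4 ≈ 3083.8)
1/(a + r) = 1/(24875 + 12335/4) = 1/(111835/4) = 4/111835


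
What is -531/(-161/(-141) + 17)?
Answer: -74871/2558 ≈ -29.269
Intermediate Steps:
-531/(-161/(-141) + 17) = -531/(-161*(-1/141) + 17) = -531/(161/141 + 17) = -531/(2558/141) = (141/2558)*(-531) = -74871/2558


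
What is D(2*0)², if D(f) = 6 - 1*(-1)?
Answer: 49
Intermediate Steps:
D(f) = 7 (D(f) = 6 + 1 = 7)
D(2*0)² = 7² = 49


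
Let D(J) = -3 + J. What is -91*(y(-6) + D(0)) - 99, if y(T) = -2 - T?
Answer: -190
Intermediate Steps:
-91*(y(-6) + D(0)) - 99 = -91*((-2 - 1*(-6)) + (-3 + 0)) - 99 = -91*((-2 + 6) - 3) - 99 = -91*(4 - 3) - 99 = -91*1 - 99 = -91 - 99 = -190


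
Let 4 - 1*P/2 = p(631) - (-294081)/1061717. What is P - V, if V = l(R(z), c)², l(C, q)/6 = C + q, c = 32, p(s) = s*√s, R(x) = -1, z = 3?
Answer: -36723255758/1061717 - 1262*√631 ≈ -66290.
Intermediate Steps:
p(s) = s^(3/2)
l(C, q) = 6*C + 6*q (l(C, q) = 6*(C + q) = 6*C + 6*q)
V = 34596 (V = (6*(-1) + 6*32)² = (-6 + 192)² = 186² = 34596)
P = 7905574/1061717 - 1262*√631 (P = 8 - 2*(631^(3/2) - (-294081)/1061717) = 8 - 2*(631*√631 - (-294081)/1061717) = 8 - 2*(631*√631 - 1*(-294081/1061717)) = 8 - 2*(631*√631 + 294081/1061717) = 8 - 2*(294081/1061717 + 631*√631) = 8 + (-588162/1061717 - 1262*√631) = 7905574/1061717 - 1262*√631 ≈ -31694.)
P - V = (7905574/1061717 - 1262*√631) - 1*34596 = (7905574/1061717 - 1262*√631) - 34596 = -36723255758/1061717 - 1262*√631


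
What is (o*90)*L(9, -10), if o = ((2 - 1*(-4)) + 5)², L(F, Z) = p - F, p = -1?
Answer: -108900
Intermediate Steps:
L(F, Z) = -1 - F
o = 121 (o = ((2 + 4) + 5)² = (6 + 5)² = 11² = 121)
(o*90)*L(9, -10) = (121*90)*(-1 - 1*9) = 10890*(-1 - 9) = 10890*(-10) = -108900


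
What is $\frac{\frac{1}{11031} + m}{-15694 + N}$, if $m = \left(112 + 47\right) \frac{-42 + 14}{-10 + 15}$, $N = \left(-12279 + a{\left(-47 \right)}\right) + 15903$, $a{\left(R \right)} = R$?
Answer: $\frac{49110007}{668313135} \approx 0.073483$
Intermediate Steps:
$N = 3577$ ($N = \left(-12279 - 47\right) + 15903 = -12326 + 15903 = 3577$)
$m = - \frac{4452}{5}$ ($m = 159 \left(- \frac{28}{5}\right) = - \frac{4452}{5} \approx -890.4$)
$\frac{\frac{1}{11031} + m}{-15694 + N} = \frac{\frac{1}{11031} - \frac{4452}{5}}{-15694 + 3577} = \frac{\frac{1}{11031} - \frac{4452}{5}}{-12117} = \left(- \frac{49110007}{55155}\right) \left(- \frac{1}{12117}\right) = \frac{49110007}{668313135}$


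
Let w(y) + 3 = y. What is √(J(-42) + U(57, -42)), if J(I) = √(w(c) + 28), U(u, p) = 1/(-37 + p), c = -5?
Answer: √(-79 + 12482*√5)/79 ≈ 2.1117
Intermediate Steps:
w(y) = -3 + y
J(I) = 2*√5 (J(I) = √((-3 - 5) + 28) = √(-8 + 28) = √20 = 2*√5)
√(J(-42) + U(57, -42)) = √(2*√5 + 1/(-37 - 42)) = √(2*√5 + 1/(-79)) = √(2*√5 - 1/79) = √(-1/79 + 2*√5)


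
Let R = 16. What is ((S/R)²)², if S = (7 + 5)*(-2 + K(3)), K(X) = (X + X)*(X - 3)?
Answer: 81/16 ≈ 5.0625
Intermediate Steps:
K(X) = 2*X*(-3 + X) (K(X) = (2*X)*(-3 + X) = 2*X*(-3 + X))
S = -24 (S = (7 + 5)*(-2 + 2*3*(-3 + 3)) = 12*(-2 + 2*3*0) = 12*(-2 + 0) = 12*(-2) = -24)
((S/R)²)² = ((-24/16)²)² = ((-24*1/16)²)² = ((-3/2)²)² = (9/4)² = 81/16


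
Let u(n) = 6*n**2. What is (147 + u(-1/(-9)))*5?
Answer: 19855/27 ≈ 735.37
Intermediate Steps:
(147 + u(-1/(-9)))*5 = (147 + 6*(-1/(-9))**2)*5 = (147 + 6*(-1*(-1/9))**2)*5 = (147 + 6*(1/9)**2)*5 = (147 + 6*(1/81))*5 = (147 + 2/27)*5 = (3971/27)*5 = 19855/27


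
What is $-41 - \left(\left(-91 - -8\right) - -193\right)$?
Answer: $-151$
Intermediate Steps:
$-41 - \left(\left(-91 - -8\right) - -193\right) = -41 - \left(\left(-91 + 8\right) + 193\right) = -41 - \left(-83 + 193\right) = -41 - 110 = -151$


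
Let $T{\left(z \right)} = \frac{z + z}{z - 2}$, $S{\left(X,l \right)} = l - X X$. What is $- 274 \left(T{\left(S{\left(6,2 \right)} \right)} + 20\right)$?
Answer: $- \frac{53978}{9} \approx -5997.6$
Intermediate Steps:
$S{\left(X,l \right)} = l - X^{2}$
$T{\left(z \right)} = \frac{2 z}{-2 + z}$
$- 274 \left(T{\left(S{\left(6,2 \right)} \right)} + 20\right) = - 274 \left(\frac{2 \left(2 - 6^{2}\right)}{-2 + \left(2 - 6^{2}\right)} + 20\right) = - 274 \left(\frac{2 \left(2 - 36\right)}{-2 + \left(2 - 36\right)} + 20\right) = - 274 \left(2 \left(-34\right) \frac{1}{-2 - 34} + 20\right) = - 274 \left(2 \left(-34\right) \frac{1}{-36} + 20\right) = - 274 \left(2 \left(-34\right) \left(- \frac{1}{36}\right) + 20\right) = - 274 \left(\frac{17}{9} + 20\right) = \left(-274\right) \frac{197}{9} = - \frac{53978}{9}$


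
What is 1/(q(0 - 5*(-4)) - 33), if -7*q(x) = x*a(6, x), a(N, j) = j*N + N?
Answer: -1/393 ≈ -0.0025445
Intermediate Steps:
a(N, j) = N + N*j (a(N, j) = N*j + N = N + N*j)
q(x) = -x*(6 + 6*x)/7 (q(x) = -x*6*(1 + x)/7 = -x*(6 + 6*x)/7)
1/(q(0 - 5*(-4)) - 33) = 1/(-6*(0 - 5*(-4))*(1 + (0 - 5*(-4)))/7 - 33) = 1/(-6*(0 + 20)*(1 + (0 + 20))/7 - 33) = 1/(-6/7*20*(1 + 20) - 33) = 1/(-6/7*20*21 - 33) = 1/(-360 - 33) = 1/(-393) = -1/393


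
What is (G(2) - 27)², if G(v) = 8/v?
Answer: 529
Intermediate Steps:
(G(2) - 27)² = (8/2 - 27)² = (8*(½) - 27)² = (4 - 27)² = (-23)² = 529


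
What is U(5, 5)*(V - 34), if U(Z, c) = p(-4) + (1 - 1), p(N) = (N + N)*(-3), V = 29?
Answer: -120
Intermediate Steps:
p(N) = -6*N (p(N) = (2*N)*(-3) = -6*N)
U(Z, c) = 24 (U(Z, c) = -6*(-4) + (1 - 1) = 24 + 0 = 24)
U(5, 5)*(V - 34) = 24*(29 - 34) = 24*(-5) = -120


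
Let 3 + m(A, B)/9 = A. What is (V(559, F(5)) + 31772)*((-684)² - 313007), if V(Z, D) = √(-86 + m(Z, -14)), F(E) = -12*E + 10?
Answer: 4919862428 + 154849*√4918 ≈ 4.9307e+9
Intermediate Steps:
m(A, B) = -27 + 9*A
F(E) = 10 - 12*E
V(Z, D) = √(-113 + 9*Z) (V(Z, D) = √(-86 + (-27 + 9*Z)) = √(-113 + 9*Z))
(V(559, F(5)) + 31772)*((-684)² - 313007) = (√(-113 + 9*559) + 31772)*((-684)² - 313007) = (√(-113 + 5031) + 31772)*(467856 - 313007) = (√4918 + 31772)*154849 = (31772 + √4918)*154849 = 4919862428 + 154849*√4918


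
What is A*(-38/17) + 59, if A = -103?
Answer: 4917/17 ≈ 289.24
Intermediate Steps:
A*(-38/17) + 59 = -(-3914)/17 + 59 = -103*(-38/17) + 59 = 3914/17 + 59 = 4917/17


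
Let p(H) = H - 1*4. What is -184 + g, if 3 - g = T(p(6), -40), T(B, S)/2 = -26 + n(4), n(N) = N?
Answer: -137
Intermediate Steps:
p(H) = -4 + H (p(H) = H - 4 = -4 + H)
T(B, S) = -44 (T(B, S) = 2*(-26 + 4) = 2*(-22) = -44)
g = 47 (g = 3 - 1*(-44) = 3 + 44 = 47)
-184 + g = -184 + 47 = -137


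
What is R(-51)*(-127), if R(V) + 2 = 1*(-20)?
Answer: 2794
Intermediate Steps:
R(V) = -22 (R(V) = -2 + 1*(-20) = -2 - 20 = -22)
R(-51)*(-127) = -22*(-127) = 2794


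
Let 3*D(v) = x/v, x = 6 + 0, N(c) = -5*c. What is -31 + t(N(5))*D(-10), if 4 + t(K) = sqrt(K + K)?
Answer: -151/5 - I*sqrt(2) ≈ -30.2 - 1.4142*I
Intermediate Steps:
x = 6
t(K) = -4 + sqrt(2)*sqrt(K) (t(K) = -4 + sqrt(K + K) = -4 + sqrt(2*K) = -4 + sqrt(2)*sqrt(K))
D(v) = 2/v (D(v) = (6/v)/3 = 2/v)
-31 + t(N(5))*D(-10) = -31 + (-4 + sqrt(2)*sqrt(-5*5))*(2/(-10)) = -31 + (-4 + sqrt(2)*sqrt(-25))*(2*(-1/10)) = -31 + (-4 + sqrt(2)*(5*I))*(-1/5) = -31 + (-4 + 5*I*sqrt(2))*(-1/5) = -31 + (4/5 - I*sqrt(2)) = -151/5 - I*sqrt(2)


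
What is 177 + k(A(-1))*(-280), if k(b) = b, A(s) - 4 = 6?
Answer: -2623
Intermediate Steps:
A(s) = 10 (A(s) = 4 + 6 = 10)
177 + k(A(-1))*(-280) = 177 + 10*(-280) = 177 - 2800 = -2623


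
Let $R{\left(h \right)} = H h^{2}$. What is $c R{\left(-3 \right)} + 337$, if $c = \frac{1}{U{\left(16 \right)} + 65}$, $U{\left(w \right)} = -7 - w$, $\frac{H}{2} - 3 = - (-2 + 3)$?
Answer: $\frac{2365}{7} \approx 337.86$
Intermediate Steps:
$H = 4$ ($H = 6 + 2 \left(- (-2 + 3)\right) = 6 + 2 \left(\left(-1\right) 1\right) = 6 + 2 \left(-1\right) = 6 - 2 = 4$)
$R{\left(h \right)} = 4 h^{2}$
$c = \frac{1}{42}$ ($c = \frac{1}{\left(-7 - 16\right) + 65} = \frac{1}{-23 + 65} = \frac{1}{42} \approx 0.02381$)
$c R{\left(-3 \right)} + 337 = \frac{4 \left(-3\right)^{2}}{42} + 337 = \frac{4 \cdot 9}{42} + 337 = \frac{1}{42} \cdot 36 + 337 = \frac{6}{7} + 337 = \frac{2365}{7}$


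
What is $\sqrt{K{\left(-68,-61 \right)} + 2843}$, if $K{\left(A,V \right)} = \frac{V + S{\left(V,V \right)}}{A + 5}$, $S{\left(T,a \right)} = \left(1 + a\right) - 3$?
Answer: $\frac{\sqrt{1254631}}{21} \approx 53.338$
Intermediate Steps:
$S{\left(T,a \right)} = -2 + a$
$K{\left(A,V \right)} = \frac{-2 + 2 V}{5 + A}$ ($K{\left(A,V \right)} = \frac{V + \left(-2 + V\right)}{A + 5} = \frac{-2 + 2 V}{5 + A}$)
$\sqrt{K{\left(-68,-61 \right)} + 2843} = \sqrt{\frac{2 \left(-1 - 61\right)}{5 - 68} + 2843} = \sqrt{2 \frac{1}{-63} \left(-62\right) + 2843} = \sqrt{2 \left(- \frac{1}{63}\right) \left(-62\right) + 2843} = \sqrt{\frac{124}{63} + 2843} = \sqrt{\frac{179233}{63}} = \frac{\sqrt{1254631}}{21}$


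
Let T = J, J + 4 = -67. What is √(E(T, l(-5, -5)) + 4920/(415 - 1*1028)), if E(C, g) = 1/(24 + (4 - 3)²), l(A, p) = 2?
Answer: I*√75023231/3065 ≈ 2.826*I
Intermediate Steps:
J = -71 (J = -4 - 67 = -71)
T = -71
E(C, g) = 1/25 (E(C, g) = 1/(24 + 1²) = 1/(24 + 1) = 1/25)
√(E(T, l(-5, -5)) + 4920/(415 - 1*1028)) = √(1/25 + 4920/(415 - 1*1028)) = √(1/25 + 4920/(415 - 1028)) = √(1/25 + 4920/(-613)) = √(1/25 + 4920*(-1/613)) = √(1/25 - 4920/613) = √(-122387/15325) = I*√75023231/3065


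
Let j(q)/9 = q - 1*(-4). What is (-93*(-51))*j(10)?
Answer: 597618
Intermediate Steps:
j(q) = 36 + 9*q (j(q) = 9*(q - 1*(-4)) = 9*(q + 4) = 9*(4 + q) = 36 + 9*q)
(-93*(-51))*j(10) = (-93*(-51))*(36 + 9*10) = 4743*(36 + 90) = 4743*126 = 597618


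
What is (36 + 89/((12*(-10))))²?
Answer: 17901361/14400 ≈ 1243.2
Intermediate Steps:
(36 + 89/((12*(-10))))² = (36 + 89/(-120))² = (36 + 89*(-1/120))² = (36 - 89/120)² = (4231/120)² = 17901361/14400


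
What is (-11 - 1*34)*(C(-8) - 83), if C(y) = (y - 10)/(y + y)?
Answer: 29475/8 ≈ 3684.4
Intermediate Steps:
C(y) = (-10 + y)/(2*y) (C(y) = (-10 + y)/((2*y)) = (-10 + y)*(1/(2*y)) = (-10 + y)/(2*y))
(-11 - 1*34)*(C(-8) - 83) = (-11 - 1*34)*((½)*(-10 - 8)/(-8) - 83) = (-11 - 34)*((½)*(-⅛)*(-18) - 83) = -45*(9/8 - 83) = -45*(-655/8) = 29475/8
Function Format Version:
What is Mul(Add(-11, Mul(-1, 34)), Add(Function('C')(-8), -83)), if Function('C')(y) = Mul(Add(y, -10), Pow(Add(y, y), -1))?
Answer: Rational(29475, 8) ≈ 3684.4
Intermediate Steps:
Function('C')(y) = Mul(Rational(1, 2), Pow(y, -1), Add(-10, y)) (Function('C')(y) = Mul(Add(-10, y), Pow(Mul(2, y), -1)) = Mul(Add(-10, y), Mul(Rational(1, 2), Pow(y, -1))) = Mul(Rational(1, 2), Pow(y, -1), Add(-10, y)))
Mul(Add(-11, Mul(-1, 34)), Add(Function('C')(-8), -83)) = Mul(Add(-11, Mul(-1, 34)), Add(Mul(Rational(1, 2), Pow(-8, -1), Add(-10, -8)), -83)) = Mul(Add(-11, -34), Add(Mul(Rational(1, 2), Rational(-1, 8), -18), -83)) = Mul(-45, Add(Rational(9, 8), -83)) = Mul(-45, Rational(-655, 8)) = Rational(29475, 8)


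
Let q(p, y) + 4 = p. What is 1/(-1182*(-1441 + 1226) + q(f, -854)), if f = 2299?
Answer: 1/256425 ≈ 3.8998e-6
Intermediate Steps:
q(p, y) = -4 + p
1/(-1182*(-1441 + 1226) + q(f, -854)) = 1/(-1182*(-1441 + 1226) + (-4 + 2299)) = 1/(-1182*(-215) + 2295) = 1/(254130 + 2295) = 1/256425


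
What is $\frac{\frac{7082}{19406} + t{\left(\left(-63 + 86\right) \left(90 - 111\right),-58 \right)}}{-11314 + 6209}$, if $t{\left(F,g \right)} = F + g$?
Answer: $\frac{5245782}{49533815} \approx 0.1059$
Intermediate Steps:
$\frac{\frac{7082}{19406} + t{\left(\left(-63 + 86\right) \left(90 - 111\right),-58 \right)}}{-11314 + 6209} = \frac{\frac{7082}{19406} + \left(\left(-63 + 86\right) \left(90 - 111\right) - 58\right)}{-11314 + 6209} = \frac{7082 \cdot \frac{1}{19406} + \left(23 \left(-21\right) - 58\right)}{-5105} = \left(\frac{3541}{9703} - 541\right) \left(- \frac{1}{5105}\right) = \left(- \frac{5245782}{9703}\right) \left(- \frac{1}{5105}\right) = \frac{5245782}{49533815}$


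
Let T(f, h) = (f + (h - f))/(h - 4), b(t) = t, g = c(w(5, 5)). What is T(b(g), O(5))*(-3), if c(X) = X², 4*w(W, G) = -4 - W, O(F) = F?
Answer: -15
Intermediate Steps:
w(W, G) = -1 - W/4 (w(W, G) = (-4 - W)/4 = -1 - W/4)
g = 81/16 (g = (-1 - ¼*5)² = (-1 - 5/4)² = (-9/4)² = 81/16 ≈ 5.0625)
T(f, h) = h/(-4 + h)
T(b(g), O(5))*(-3) = (5/(-4 + 5))*(-3) = (5/1)*(-3) = (5*1)*(-3) = 5*(-3) = -15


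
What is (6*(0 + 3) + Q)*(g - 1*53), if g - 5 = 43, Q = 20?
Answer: -190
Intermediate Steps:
g = 48 (g = 5 + 43 = 48)
(6*(0 + 3) + Q)*(g - 1*53) = (6*(0 + 3) + 20)*(48 - 1*53) = (6*3 + 20)*(48 - 53) = (18 + 20)*(-5) = 38*(-5) = -190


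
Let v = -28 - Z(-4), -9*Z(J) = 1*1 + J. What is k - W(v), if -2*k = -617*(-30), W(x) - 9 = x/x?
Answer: -9265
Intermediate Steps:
Z(J) = -1/9 - J/9 (Z(J) = -(1*1 + J)/9 = -(1 + J)/9 = -1/9 - J/9)
v = -85/3 (v = -28 - (-1/9 - 1/9*(-4)) = -28 - (-1/9 + 4/9) = -28 - 1*1/3 = -28 - 1/3 = -85/3 ≈ -28.333)
W(x) = 10 (W(x) = 9 + x/x = 9 + 1 = 10)
k = -9255 (k = -(-617)*(-30)/2 = -1/2*18510 = -9255)
k - W(v) = -9255 - 1*10 = -9255 - 10 = -9265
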